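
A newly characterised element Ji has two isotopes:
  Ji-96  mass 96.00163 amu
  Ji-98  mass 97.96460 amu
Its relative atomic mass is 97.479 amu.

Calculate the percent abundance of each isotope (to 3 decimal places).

Let x be the fractional abundance of Ji-96; then Ji-98 has abundance 1 − x.
96.00163·x + 97.96460·(1 − x) = 97.479
(96.00163 − 97.96460)·x = 97.479 − 97.96460
x = -0.48560 / -1.96297 = 0.24738 → 24.738% Ji-96, 75.262% Ji-98.

Ji-96: 24.738%, Ji-98: 75.262%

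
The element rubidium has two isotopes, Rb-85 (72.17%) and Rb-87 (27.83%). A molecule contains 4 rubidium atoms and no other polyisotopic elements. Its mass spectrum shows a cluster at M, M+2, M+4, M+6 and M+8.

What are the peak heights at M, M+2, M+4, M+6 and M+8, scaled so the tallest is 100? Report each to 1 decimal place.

Each Rb atom is independently Rb-85 (p = 0.7217) or Rb-87 (q = 0.2783); the cluster is the binomial expansion (p + q)^4.
P(M) = 0.7217^4 = 0.271286
P(M+2) = 4 × 0.7217^3 × 0.2783^1 = 0.418450
P(M+4) = 6 × 0.7217^2 × 0.2783^2 = 0.242042
P(M+6) = 4 × 0.7217^1 × 0.2783^3 = 0.062224
P(M+8) = 0.2783^4 = 0.005999
The M+2 peak is largest (0.418450); scaling to 100 gives 64.8 : 100.0 : 57.8 : 14.9 : 1.4.

64.8 : 100.0 : 57.8 : 14.9 : 1.4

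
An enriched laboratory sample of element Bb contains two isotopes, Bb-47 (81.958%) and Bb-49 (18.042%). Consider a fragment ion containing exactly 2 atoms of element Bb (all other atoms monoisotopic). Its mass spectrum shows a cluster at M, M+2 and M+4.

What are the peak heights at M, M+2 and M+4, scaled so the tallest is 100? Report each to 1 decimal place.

Expanding (0.81958 + 0.18042)^2:
P(M) = 0.81958^2 = 0.671711
P(M+2) = 2 × 0.81958^1 × 0.18042^1 = 0.295737
P(M+4) = 0.18042^2 = 0.032551
The M peak is largest (0.671711); scaling to 100 gives 100.0 : 44.0 : 4.8.

100.0 : 44.0 : 4.8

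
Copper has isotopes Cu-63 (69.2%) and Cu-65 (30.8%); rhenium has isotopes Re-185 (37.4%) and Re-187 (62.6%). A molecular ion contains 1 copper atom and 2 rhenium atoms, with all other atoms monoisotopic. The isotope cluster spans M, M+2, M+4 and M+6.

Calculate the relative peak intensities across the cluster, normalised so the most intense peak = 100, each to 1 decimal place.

23.3 : 88.4 : 100.0 : 29.1

Copper pattern (n=1): 0.6920 : 0.3080
Rhenium pattern (n=2): 0.139876 : 0.468248 : 0.391876
Convolve the two distributions (both contribute in 2-u steps):
  M: 0.6920×0.139876 = 0.096794
  M+2: 0.6920×0.468248 + 0.3080×0.139876 = 0.367109
  M+4: 0.6920×0.391876 + 0.3080×0.468248 = 0.415399
  M+6: 0.3080×0.391876 = 0.120698
Scale to base peak (0.415399) = 100: 23.3 : 88.4 : 100.0 : 29.1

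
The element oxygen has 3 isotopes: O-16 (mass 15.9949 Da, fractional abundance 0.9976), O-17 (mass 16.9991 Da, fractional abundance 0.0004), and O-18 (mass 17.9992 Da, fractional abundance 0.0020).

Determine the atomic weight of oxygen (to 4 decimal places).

15.9993 Da

The abundance-weighted mean is 0.9976 × 15.9949 + 0.0004 × 16.9991 + 0.0020 × 17.9992
= 15.95651 + 0.00680 + 0.03600 = 15.99931 Da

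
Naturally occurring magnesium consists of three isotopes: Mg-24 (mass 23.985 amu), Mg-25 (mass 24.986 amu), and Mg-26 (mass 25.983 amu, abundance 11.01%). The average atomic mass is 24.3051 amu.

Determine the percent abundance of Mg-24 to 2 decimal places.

The remaining 88.99% is split between Mg-24 (fraction x) and Mg-25 (fraction 0.8899 − x).
Substituting: 23.985x + 24.986(0.8899 − x) = 21.4443717
(23.985 − 24.986)x = -0.7906697  ⇒  x = 0.78988, y = 0.10002
Mg-24: 78.99%, Mg-25: 10.00%.

78.99%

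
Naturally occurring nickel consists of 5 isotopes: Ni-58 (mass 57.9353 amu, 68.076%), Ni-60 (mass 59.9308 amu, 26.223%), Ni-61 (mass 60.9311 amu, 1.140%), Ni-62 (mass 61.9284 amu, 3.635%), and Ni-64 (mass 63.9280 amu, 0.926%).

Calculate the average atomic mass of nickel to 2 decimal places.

Ar = Σ fᵢ·mᵢ = 0.68076 × 57.9353 + 0.26223 × 59.9308 + 0.01140 × 60.9311 + 0.03635 × 61.9284 + 0.00926 × 63.9280
= 39.44003 + 15.71565 + 0.69461 + 2.25110 + 0.59197 = 58.69336 amu

58.69 amu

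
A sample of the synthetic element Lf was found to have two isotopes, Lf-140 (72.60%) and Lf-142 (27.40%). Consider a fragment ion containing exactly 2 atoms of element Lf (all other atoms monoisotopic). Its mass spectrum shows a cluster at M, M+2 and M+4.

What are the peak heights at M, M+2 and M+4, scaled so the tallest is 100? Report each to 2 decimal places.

100.00 : 75.48 : 14.24

The 2 Lf atoms are independent, so intensities follow the terms of (0.7260 + 0.2740)^2.
P(M) = 0.7260^2 = 0.527076
P(M+2) = 2 × 0.7260^1 × 0.2740^1 = 0.397848
P(M+4) = 0.2740^2 = 0.075076
The M peak is largest (0.527076); scaling to 100 gives 100.00 : 75.48 : 14.24.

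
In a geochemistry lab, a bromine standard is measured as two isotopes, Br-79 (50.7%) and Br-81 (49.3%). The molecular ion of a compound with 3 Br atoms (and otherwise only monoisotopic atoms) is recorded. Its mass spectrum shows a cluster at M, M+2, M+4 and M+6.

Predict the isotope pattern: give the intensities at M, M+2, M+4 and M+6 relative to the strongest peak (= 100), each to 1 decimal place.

34.3 : 100.0 : 97.2 : 31.5

The 3 Br atoms are independent, so intensities follow the terms of (0.507 + 0.493)^3.
P(M) = 0.507^3 = 0.130324
P(M+2) = 3 × 0.507^2 × 0.493^1 = 0.380175
P(M+4) = 3 × 0.507^1 × 0.493^2 = 0.369678
P(M+6) = 0.493^3 = 0.119823
The M+2 peak is largest (0.380175); scaling to 100 gives 34.3 : 100.0 : 97.2 : 31.5.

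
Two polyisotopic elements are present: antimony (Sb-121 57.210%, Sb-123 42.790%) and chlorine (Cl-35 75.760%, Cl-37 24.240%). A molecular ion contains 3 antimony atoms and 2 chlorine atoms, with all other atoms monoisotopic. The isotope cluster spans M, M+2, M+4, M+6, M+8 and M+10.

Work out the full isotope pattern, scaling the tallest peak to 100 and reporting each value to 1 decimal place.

31.1 : 89.7 : 100.0 : 53.5 : 13.7 : 1.3

Antimony pattern (n=3): 0.18724742 : 0.42015297 : 0.3142518 : 0.07834781
Chlorine pattern (n=2): 0.57395776 : 0.36728448 : 0.05875776
Convolve the two distributions (both contribute in 2-u steps):
  M: 0.18724742×0.57395776 = 0.107472
  M+2: 0.18724742×0.36728448 + 0.42015297×0.57395776 = 0.309923
  M+4: 0.18724742×0.05875776 + 0.42015297×0.36728448 + 0.3142518×0.57395776 = 0.345685
  M+6: 0.42015297×0.05875776 + 0.3142518×0.36728448 + 0.07834781×0.57395776 = 0.185075
  M+8: 0.3142518×0.05875776 + 0.07834781×0.36728448 = 0.047241
  M+10: 0.07834781×0.05875776 = 0.004604
Scale to base peak (0.345685) = 100: 31.1 : 89.7 : 100.0 : 53.5 : 13.7 : 1.3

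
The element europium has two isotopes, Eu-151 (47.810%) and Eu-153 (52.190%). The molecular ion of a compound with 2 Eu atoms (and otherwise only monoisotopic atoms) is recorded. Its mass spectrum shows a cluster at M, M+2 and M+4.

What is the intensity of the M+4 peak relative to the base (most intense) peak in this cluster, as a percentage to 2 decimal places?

54.58%

Term probabilities: M 0.2286, M+2 0.4990, M+4 0.2724. Base peak = M+2.
P(M+2) = C(2,1) × 0.47810^1 × 0.52190^1 = 2 × 0.4781 × 0.5219 = 0.499041 (base)
P(M+4) = C(2,2) × 0.47810^0 × 0.52190^2 = 1 × 1.0000 × 0.27237961 = 0.272380
Relative intensity = 0.272380 / 0.499041 × 100 = 54.58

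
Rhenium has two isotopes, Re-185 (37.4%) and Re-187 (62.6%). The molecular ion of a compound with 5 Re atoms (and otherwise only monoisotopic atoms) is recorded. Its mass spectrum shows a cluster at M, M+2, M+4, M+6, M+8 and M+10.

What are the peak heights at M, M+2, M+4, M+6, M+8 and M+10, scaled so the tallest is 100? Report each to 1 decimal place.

2.1 : 17.8 : 59.7 : 100.0 : 83.7 : 28.0

Expanding (0.374 + 0.626)^5:
P(M) = 0.374^5 = 0.007317
P(M+2) = 5 × 0.374^4 × 0.626^1 = 0.061239
P(M+4) = 10 × 0.374^3 × 0.626^2 = 0.205005
P(M+6) = 10 × 0.374^2 × 0.626^3 = 0.343136
P(M+8) = 5 × 0.374^1 × 0.626^4 = 0.287170
P(M+10) = 0.626^5 = 0.096133
The M+6 peak is largest (0.343136); scaling to 100 gives 2.1 : 17.8 : 59.7 : 100.0 : 83.7 : 28.0.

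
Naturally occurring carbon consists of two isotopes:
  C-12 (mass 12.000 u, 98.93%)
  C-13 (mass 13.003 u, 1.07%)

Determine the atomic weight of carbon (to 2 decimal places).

Weight each isotope mass by its fractional abundance: 0.9893 × 12.000 + 0.0107 × 13.003
= 11.8716 + 0.1391 = 12.0107 u

12.01 u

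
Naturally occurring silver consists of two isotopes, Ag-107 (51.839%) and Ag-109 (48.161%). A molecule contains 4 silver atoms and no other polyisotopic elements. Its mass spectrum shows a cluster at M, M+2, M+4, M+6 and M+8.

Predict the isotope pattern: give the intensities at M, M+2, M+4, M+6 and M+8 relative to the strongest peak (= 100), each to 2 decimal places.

Each Ag atom is independently Ag-107 (p = 0.51839) or Ag-109 (q = 0.48161); the cluster is the binomial expansion (p + q)^4.
P(M) = 0.51839^4 = 0.072215
P(M+2) = 4 × 0.51839^3 × 0.48161^1 = 0.268365
P(M+4) = 6 × 0.51839^2 × 0.48161^2 = 0.373986
P(M+6) = 4 × 0.51839^1 × 0.48161^3 = 0.231634
P(M+8) = 0.48161^4 = 0.053800
The M+4 peak is largest (0.373986); scaling to 100 gives 19.31 : 71.76 : 100.00 : 61.94 : 14.39.

19.31 : 71.76 : 100.00 : 61.94 : 14.39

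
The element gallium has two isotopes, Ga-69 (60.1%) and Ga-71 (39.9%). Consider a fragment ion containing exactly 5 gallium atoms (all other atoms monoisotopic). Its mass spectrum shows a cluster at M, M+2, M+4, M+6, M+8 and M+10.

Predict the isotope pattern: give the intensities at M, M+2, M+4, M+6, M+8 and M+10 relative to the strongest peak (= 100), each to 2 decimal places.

Each Ga atom is independently Ga-69 (p = 0.601) or Ga-71 (q = 0.399); the cluster is the binomial expansion (p + q)^5.
P(M) = 0.601^5 = 0.078410
P(M+2) = 5 × 0.601^4 × 0.399^1 = 0.260280
P(M+4) = 10 × 0.601^3 × 0.399^2 = 0.345596
P(M+6) = 10 × 0.601^2 × 0.399^3 = 0.229439
P(M+8) = 5 × 0.601^1 × 0.399^4 = 0.076162
P(M+10) = 0.399^5 = 0.010113
The M+4 peak is largest (0.345596); scaling to 100 gives 22.69 : 75.31 : 100.00 : 66.39 : 22.04 : 2.93.

22.69 : 75.31 : 100.00 : 66.39 : 22.04 : 2.93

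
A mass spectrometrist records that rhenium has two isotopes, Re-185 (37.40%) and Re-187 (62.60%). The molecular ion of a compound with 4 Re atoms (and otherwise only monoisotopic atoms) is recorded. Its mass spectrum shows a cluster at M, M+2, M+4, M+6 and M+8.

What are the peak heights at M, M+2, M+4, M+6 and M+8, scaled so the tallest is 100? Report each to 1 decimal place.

5.3 : 35.7 : 89.6 : 100.0 : 41.8

Each Re atom is independently Re-185 (p = 0.3740) or Re-187 (q = 0.6260); the cluster is the binomial expansion (p + q)^4.
P(M) = 0.3740^4 = 0.019565
P(M+2) = 4 × 0.3740^3 × 0.6260^1 = 0.130993
P(M+4) = 6 × 0.3740^2 × 0.6260^2 = 0.328884
P(M+6) = 4 × 0.3740^1 × 0.6260^3 = 0.366990
P(M+8) = 0.6260^4 = 0.153567
The M+6 peak is largest (0.366990); scaling to 100 gives 5.3 : 35.7 : 89.6 : 100.0 : 41.8.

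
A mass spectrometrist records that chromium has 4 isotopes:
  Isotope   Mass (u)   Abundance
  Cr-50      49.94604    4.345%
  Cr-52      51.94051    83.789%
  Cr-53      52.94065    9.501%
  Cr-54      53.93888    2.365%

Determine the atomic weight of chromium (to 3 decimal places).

51.996 u

Average mass = Σ (abundance × isotope mass) = 0.04345 × 49.94604 + 0.83789 × 51.94051 + 0.09501 × 52.94065 + 0.02365 × 53.93888
= 2.170155 + 43.520434 + 5.029891 + 1.275655 = 51.996135 u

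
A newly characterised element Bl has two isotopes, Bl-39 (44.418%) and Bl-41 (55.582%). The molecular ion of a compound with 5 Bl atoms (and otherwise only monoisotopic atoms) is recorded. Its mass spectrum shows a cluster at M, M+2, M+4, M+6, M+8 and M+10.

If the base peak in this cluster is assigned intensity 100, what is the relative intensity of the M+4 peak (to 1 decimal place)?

79.9

Term probabilities: M 0.0173, M+2 0.1082, M+4 0.2707, M+6 0.3388, M+8 0.2120, M+10 0.0530. Base peak = M+6.
P(M+6) = C(5,3) × 0.44418^2 × 0.55582^3 = 10 × 0.19729587 × 0.17171274 = 0.338782 (base)
P(M+4) = C(5,2) × 0.44418^3 × 0.55582^2 = 10 × 0.08763488 × 0.30893587 = 0.270736
Relative intensity = 0.270736 / 0.338782 × 100 = 79.9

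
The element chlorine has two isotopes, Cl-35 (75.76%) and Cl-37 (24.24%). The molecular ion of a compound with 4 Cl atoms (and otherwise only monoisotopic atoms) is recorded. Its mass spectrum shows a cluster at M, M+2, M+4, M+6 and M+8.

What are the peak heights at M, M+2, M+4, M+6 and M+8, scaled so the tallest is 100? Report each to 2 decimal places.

78.14 : 100.00 : 47.99 : 10.24 : 0.82

Each Cl atom is independently Cl-35 (p = 0.7576) or Cl-37 (q = 0.2424); the cluster is the binomial expansion (p + q)^4.
P(M) = 0.7576^4 = 0.329428
P(M+2) = 4 × 0.7576^3 × 0.2424^1 = 0.421612
P(M+4) = 6 × 0.7576^2 × 0.2424^2 = 0.202347
P(M+6) = 4 × 0.7576^1 × 0.2424^3 = 0.043162
P(M+8) = 0.2424^4 = 0.003452
The M+2 peak is largest (0.421612); scaling to 100 gives 78.14 : 100.00 : 47.99 : 10.24 : 0.82.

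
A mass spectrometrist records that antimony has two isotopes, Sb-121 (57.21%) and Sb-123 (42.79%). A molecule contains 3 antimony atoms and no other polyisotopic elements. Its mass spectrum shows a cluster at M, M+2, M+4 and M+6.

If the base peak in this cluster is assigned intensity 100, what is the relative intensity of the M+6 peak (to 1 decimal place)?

18.6

Binomial terms of (0.5721 + 0.4279)^3: M 0.1872, M+2 0.4202, M+4 0.3143, M+6 0.0783 → M+2 is the base peak.
P(M+2) = C(3,1) × 0.5721^2 × 0.4279^1 = 3 × 0.32729841 × 0.4279 = 0.420153 (base)
P(M+6) = C(3,3) × 0.5721^0 × 0.4279^3 = 1 × 1.0000 × 0.07834781 = 0.078348
Relative intensity = 0.078348 / 0.420153 × 100 = 18.6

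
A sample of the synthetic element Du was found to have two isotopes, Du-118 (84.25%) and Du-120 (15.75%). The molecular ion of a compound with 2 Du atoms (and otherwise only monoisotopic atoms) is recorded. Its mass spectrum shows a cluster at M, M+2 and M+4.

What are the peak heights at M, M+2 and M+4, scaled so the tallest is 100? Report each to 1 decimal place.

Expanding (0.8425 + 0.1575)^2:
P(M) = 0.8425^2 = 0.709806
P(M+2) = 2 × 0.8425^1 × 0.1575^1 = 0.265387
P(M+4) = 0.1575^2 = 0.024806
The M peak is largest (0.709806); scaling to 100 gives 100.0 : 37.4 : 3.5.

100.0 : 37.4 : 3.5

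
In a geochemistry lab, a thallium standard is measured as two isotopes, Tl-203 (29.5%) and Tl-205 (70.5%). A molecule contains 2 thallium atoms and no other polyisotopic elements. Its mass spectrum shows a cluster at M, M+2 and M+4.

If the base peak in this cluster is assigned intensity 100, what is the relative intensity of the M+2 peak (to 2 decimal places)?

Binomial terms of (0.295 + 0.705)^2: M 0.0870, M+2 0.4160, M+4 0.4970 → M+4 is the base peak.
P(M+4) = C(2,2) × 0.295^0 × 0.705^2 = 1 × 1.0000 × 0.497025 = 0.497025 (base)
P(M+2) = C(2,1) × 0.295^1 × 0.705^1 = 2 × 0.2950 × 0.7050 = 0.415950
Relative intensity = 0.415950 / 0.497025 × 100 = 83.69

83.69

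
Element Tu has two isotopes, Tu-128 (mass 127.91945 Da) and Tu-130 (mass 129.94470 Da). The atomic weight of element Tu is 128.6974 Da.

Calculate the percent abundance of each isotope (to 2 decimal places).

Writing the weighted mean with unknown fraction x of Tu-128:
127.91945·x + 129.94470·(1 − x) = 128.6974
(127.91945 − 129.94470)·x = 128.6974 − 129.94470
x = -1.24730 / -2.02525 = 0.61587 → 61.59% Tu-128, 38.41% Tu-130.

Tu-128: 61.59%, Tu-130: 38.41%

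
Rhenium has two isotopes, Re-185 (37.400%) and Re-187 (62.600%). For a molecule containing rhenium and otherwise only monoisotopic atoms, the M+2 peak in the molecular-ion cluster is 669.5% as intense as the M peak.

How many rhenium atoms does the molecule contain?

The M+2/M ratio from n Re atoms is n · q/p = n · 0.62600/0.37400.
n = 6.695 × 0.37400/0.62600 = 4.00 ≈ 4

4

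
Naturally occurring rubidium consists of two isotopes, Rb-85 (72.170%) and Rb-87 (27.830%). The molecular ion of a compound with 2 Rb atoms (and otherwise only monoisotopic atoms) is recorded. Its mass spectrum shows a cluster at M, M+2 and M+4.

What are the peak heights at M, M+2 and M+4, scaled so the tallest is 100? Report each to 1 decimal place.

The 2 Rb atoms are independent, so intensities follow the terms of (0.72170 + 0.27830)^2.
P(M) = 0.72170^2 = 0.520851
P(M+2) = 2 × 0.72170^1 × 0.27830^1 = 0.401698
P(M+4) = 0.27830^2 = 0.077451
The M peak is largest (0.520851); scaling to 100 gives 100.0 : 77.1 : 14.9.

100.0 : 77.1 : 14.9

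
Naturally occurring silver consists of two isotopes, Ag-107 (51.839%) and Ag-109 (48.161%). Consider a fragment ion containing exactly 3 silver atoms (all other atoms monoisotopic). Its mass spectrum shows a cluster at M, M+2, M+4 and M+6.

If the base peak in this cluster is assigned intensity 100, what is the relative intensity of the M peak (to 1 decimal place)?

35.9

Binomial terms of (0.51839 + 0.48161)^3: M 0.1393, M+2 0.3883, M+4 0.3607, M+6 0.1117 → M+2 is the base peak.
P(M+2) = C(3,1) × 0.51839^2 × 0.48161^1 = 3 × 0.26872819 × 0.48161 = 0.388267 (base)
P(M) = C(3,0) × 0.51839^3 × 0.48161^0 = 1 × 0.13930601 × 1.0000 = 0.139306
Relative intensity = 0.139306 / 0.388267 × 100 = 35.9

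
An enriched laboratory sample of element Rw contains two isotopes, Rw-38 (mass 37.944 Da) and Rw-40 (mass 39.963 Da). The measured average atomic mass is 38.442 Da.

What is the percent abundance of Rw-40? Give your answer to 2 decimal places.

With x = fraction of Rw-38 (so Rw-40 is 1 − x):
37.944·x + 39.963·(1 − x) = 38.442
(37.944 − 39.963)·x = 38.442 − 39.963
x = -1.521 / -2.019 = 0.75334 → 75.33% Rw-38, 24.67% Rw-40.

24.67%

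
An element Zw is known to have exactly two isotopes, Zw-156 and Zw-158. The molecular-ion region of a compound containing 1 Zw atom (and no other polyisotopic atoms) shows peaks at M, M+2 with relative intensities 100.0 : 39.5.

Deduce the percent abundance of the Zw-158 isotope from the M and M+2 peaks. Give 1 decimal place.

28.3%

Write p for the Zw-156 fraction. I(M+2)/I(M) = [C(1,1)·p^0·(1−p)] / p^1 = 1·(1−p)/p = 39.5/100.0 = 0.3950
(1−p)/p = 0.3950/1 = 0.3950  ⇒  p = 1/(1 + 0.3950) = 0.7168
Zw-156: 71.7%, Zw-158: 28.3%.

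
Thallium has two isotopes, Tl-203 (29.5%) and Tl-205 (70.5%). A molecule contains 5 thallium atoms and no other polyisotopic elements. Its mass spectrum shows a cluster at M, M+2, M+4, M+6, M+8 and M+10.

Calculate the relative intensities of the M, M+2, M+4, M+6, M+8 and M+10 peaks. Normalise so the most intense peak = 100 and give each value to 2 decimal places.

0.61 : 7.33 : 35.02 : 83.69 : 100.00 : 47.80

The 5 Tl atoms are independent, so intensities follow the terms of (0.295 + 0.705)^5.
P(M) = 0.295^5 = 0.002234
P(M+2) = 5 × 0.295^4 × 0.705^1 = 0.026696
P(M+4) = 10 × 0.295^3 × 0.705^2 = 0.127598
P(M+6) = 10 × 0.295^2 × 0.705^3 = 0.304938
P(M+8) = 5 × 0.295^1 × 0.705^4 = 0.364375
P(M+10) = 0.705^5 = 0.174159
The M+8 peak is largest (0.364375); scaling to 100 gives 0.61 : 7.33 : 35.02 : 83.69 : 100.00 : 47.80.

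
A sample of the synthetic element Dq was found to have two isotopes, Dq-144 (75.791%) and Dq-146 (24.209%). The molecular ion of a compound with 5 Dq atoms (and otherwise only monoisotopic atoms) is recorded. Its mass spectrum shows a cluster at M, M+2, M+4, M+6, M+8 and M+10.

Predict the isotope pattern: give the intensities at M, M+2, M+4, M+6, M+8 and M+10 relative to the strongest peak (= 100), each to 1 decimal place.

62.6 : 100.0 : 63.9 : 20.4 : 3.3 : 0.2

Each Dq atom is independently Dq-144 (p = 0.75791) or Dq-146 (q = 0.24209); the cluster is the binomial expansion (p + q)^5.
P(M) = 0.75791^5 = 0.250085
P(M+2) = 5 × 0.75791^4 × 0.24209^1 = 0.399409
P(M+4) = 10 × 0.75791^3 × 0.24209^2 = 0.255156
P(M+6) = 10 × 0.75791^2 × 0.24209^3 = 0.081502
P(M+8) = 5 × 0.75791^1 × 0.24209^4 = 0.013017
P(M+10) = 0.24209^5 = 0.000832
The M+2 peak is largest (0.399409); scaling to 100 gives 62.6 : 100.0 : 63.9 : 20.4 : 3.3 : 0.2.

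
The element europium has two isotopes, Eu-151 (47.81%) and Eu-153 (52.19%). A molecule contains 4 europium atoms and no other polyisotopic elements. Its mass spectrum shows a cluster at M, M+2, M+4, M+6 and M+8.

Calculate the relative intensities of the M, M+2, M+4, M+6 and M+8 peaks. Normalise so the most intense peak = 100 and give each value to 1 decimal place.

Expanding (0.4781 + 0.5219)^4:
P(M) = 0.4781^4 = 0.052249
P(M+2) = 4 × 0.4781^3 × 0.5219^1 = 0.228141
P(M+4) = 6 × 0.4781^2 × 0.5219^2 = 0.373563
P(M+6) = 4 × 0.4781^1 × 0.5219^3 = 0.271857
P(M+8) = 0.5219^4 = 0.074191
The M+4 peak is largest (0.373563); scaling to 100 gives 14.0 : 61.1 : 100.0 : 72.8 : 19.9.

14.0 : 61.1 : 100.0 : 72.8 : 19.9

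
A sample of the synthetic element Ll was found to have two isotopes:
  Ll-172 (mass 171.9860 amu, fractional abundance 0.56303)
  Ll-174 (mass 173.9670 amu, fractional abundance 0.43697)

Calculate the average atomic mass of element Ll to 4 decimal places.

172.8516 amu

The abundance-weighted mean is 0.56303 × 171.9860 + 0.43697 × 173.9670
= 96.83328 + 76.01836 = 172.85164 amu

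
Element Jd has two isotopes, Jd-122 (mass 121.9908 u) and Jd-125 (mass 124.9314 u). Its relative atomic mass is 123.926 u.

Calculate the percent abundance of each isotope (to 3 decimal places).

Jd-122: 34.190%, Jd-125: 65.810%

Writing the weighted mean with unknown fraction x of Jd-122:
121.9908·x + 124.9314·(1 − x) = 123.926
(121.9908 − 124.9314)·x = 123.926 − 124.9314
x = -1.0054 / -2.9406 = 0.34190 → 34.190% Jd-122, 65.810% Jd-125.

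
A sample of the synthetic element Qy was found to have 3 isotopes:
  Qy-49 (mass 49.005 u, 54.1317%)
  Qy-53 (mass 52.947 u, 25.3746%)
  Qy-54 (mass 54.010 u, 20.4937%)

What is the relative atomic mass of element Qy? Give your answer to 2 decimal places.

51.03 u

Average mass = Σ (abundance × isotope mass) = 0.541317 × 49.005 + 0.253746 × 52.947 + 0.204937 × 54.010
= 26.5272 + 13.4351 + 11.0686 = 51.0309 u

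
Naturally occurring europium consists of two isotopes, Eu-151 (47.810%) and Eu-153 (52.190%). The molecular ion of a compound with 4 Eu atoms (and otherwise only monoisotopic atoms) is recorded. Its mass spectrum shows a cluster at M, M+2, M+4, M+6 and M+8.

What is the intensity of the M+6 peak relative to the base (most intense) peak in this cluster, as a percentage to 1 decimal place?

72.8%

Binomial terms of (0.47810 + 0.52190)^4: M 0.0522, M+2 0.2281, M+4 0.3736, M+6 0.2719, M+8 0.0742 → M+4 is the base peak.
P(M+4) = C(4,2) × 0.47810^2 × 0.52190^2 = 6 × 0.22857961 × 0.27237961 = 0.373563 (base)
P(M+6) = C(4,3) × 0.47810^1 × 0.52190^3 = 4 × 0.4781 × 0.14215492 = 0.271857
Relative intensity = 0.271857 / 0.373563 × 100 = 72.8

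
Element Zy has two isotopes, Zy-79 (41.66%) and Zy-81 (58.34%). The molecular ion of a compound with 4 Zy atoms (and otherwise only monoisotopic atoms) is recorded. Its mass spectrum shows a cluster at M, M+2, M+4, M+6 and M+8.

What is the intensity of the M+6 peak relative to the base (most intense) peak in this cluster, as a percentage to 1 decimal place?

93.4%

Binomial terms of (0.4166 + 0.5834)^4: M 0.0301, M+2 0.1687, M+4 0.3544, M+6 0.3309, M+8 0.1158 → M+4 is the base peak.
P(M+4) = C(4,2) × 0.4166^2 × 0.5834^2 = 6 × 0.17355556 × 0.34035556 = 0.354424 (base)
P(M+6) = C(4,3) × 0.4166^1 × 0.5834^3 = 4 × 0.4166 × 0.19856343 = 0.330886
Relative intensity = 0.330886 / 0.354424 × 100 = 93.4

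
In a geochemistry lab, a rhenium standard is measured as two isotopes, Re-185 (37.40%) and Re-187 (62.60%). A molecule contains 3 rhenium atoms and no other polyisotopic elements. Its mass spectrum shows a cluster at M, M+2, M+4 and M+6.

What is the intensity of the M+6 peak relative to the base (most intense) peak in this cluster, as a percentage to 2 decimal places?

55.79%

Binomial terms of (0.3740 + 0.6260)^3: M 0.0523, M+2 0.2627, M+4 0.4397, M+6 0.2453 → M+4 is the base peak.
P(M+4) = C(3,2) × 0.3740^1 × 0.6260^2 = 3 × 0.3740 × 0.391876 = 0.439685 (base)
P(M+6) = C(3,3) × 0.3740^0 × 0.6260^3 = 1 × 1.0000 × 0.24531438 = 0.245314
Relative intensity = 0.245314 / 0.439685 × 100 = 55.79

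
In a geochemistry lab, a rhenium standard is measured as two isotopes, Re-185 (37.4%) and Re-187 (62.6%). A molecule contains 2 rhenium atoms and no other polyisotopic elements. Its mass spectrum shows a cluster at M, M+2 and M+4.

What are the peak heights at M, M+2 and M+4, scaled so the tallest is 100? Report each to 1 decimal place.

Each Re atom is independently Re-185 (p = 0.374) or Re-187 (q = 0.626); the cluster is the binomial expansion (p + q)^2.
P(M) = 0.374^2 = 0.139876
P(M+2) = 2 × 0.374^1 × 0.626^1 = 0.468248
P(M+4) = 0.626^2 = 0.391876
The M+2 peak is largest (0.468248); scaling to 100 gives 29.9 : 100.0 : 83.7.

29.9 : 100.0 : 83.7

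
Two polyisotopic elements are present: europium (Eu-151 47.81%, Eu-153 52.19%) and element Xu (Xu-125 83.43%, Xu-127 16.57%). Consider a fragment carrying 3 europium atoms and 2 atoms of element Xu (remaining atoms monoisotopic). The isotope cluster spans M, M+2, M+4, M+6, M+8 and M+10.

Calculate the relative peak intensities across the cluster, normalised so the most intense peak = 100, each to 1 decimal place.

20.3 : 74.7 : 100.0 : 58.0 : 13.4 : 1.0

Europium pattern (n=3): 0.10928391 : 0.3578871 : 0.39067407 : 0.14215492
Element Xu pattern (n=2): 0.69605649 : 0.27648702 : 0.02745649
Convolve the two distributions (both contribute in 2-u steps):
  M: 0.10928391×0.69605649 = 0.076068
  M+2: 0.10928391×0.27648702 + 0.3578871×0.69605649 = 0.279325
  M+4: 0.10928391×0.02745649 + 0.3578871×0.27648702 + 0.39067407×0.69605649 = 0.373883
  M+6: 0.3578871×0.02745649 + 0.39067407×0.27648702 + 0.14215492×0.69605649 = 0.216790
  M+8: 0.39067407×0.02745649 + 0.14215492×0.27648702 = 0.050031
  M+10: 0.14215492×0.02745649 = 0.003903
Scale to base peak (0.373883) = 100: 20.3 : 74.7 : 100.0 : 58.0 : 13.4 : 1.0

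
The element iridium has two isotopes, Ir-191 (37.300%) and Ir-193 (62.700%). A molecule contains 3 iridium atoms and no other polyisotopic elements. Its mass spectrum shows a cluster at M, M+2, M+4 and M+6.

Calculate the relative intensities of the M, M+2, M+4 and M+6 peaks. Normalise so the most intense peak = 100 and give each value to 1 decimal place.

11.8 : 59.5 : 100.0 : 56.0

The 3 Ir atoms are independent, so intensities follow the terms of (0.37300 + 0.62700)^3.
P(M) = 0.37300^3 = 0.051895
P(M+2) = 3 × 0.37300^2 × 0.62700^1 = 0.261702
P(M+4) = 3 × 0.37300^1 × 0.62700^2 = 0.439911
P(M+6) = 0.62700^3 = 0.246492
The M+4 peak is largest (0.439911); scaling to 100 gives 11.8 : 59.5 : 100.0 : 56.0.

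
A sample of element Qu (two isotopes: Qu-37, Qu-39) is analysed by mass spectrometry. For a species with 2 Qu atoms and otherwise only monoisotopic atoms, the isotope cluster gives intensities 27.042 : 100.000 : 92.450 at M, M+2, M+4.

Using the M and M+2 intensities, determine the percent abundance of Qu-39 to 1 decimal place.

Let p = fractional abundance of Qu-37. I(M+2)/I(M) = [C(2,1)·p^1·(1−p)] / p^2 = 2·(1−p)/p = 100.000/27.042 = 3.6980
(1−p)/p = 3.6980/2 = 1.8490  ⇒  p = 1/(1 + 1.8490) = 0.3510
Qu-37: 35.1%, Qu-39: 64.9%.

64.9%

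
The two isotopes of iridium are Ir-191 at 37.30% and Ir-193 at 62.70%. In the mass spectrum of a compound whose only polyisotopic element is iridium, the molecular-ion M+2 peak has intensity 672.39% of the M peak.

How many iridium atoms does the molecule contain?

4

The M+2/M ratio from n Ir atoms is n · q/p = n · 0.6270/0.3730.
n = 6.7239 × 0.3730/0.6270 = 4.00 ≈ 4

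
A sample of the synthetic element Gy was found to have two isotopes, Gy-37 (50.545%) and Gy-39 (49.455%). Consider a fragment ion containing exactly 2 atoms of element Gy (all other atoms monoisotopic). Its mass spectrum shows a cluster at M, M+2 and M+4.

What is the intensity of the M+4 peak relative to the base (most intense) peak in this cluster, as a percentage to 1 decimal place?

(0.50545 + 0.49455)^2 gives M 0.2555, M+2 0.4999, M+4 0.2446; the largest is M+2.
P(M+2) = C(2,1) × 0.50545^1 × 0.49455^1 = 2 × 0.50545 × 0.49455 = 0.499941 (base)
P(M+4) = C(2,2) × 0.50545^0 × 0.49455^2 = 1 × 1.0000 × 0.2445797 = 0.244580
Relative intensity = 0.244580 / 0.499941 × 100 = 48.9

48.9%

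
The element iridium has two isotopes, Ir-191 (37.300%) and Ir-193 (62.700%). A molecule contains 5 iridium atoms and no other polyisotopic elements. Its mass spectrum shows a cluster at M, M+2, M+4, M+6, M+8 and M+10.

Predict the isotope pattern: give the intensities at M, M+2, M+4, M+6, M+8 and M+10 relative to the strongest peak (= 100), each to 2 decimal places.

Each Ir atom is independently Ir-191 (p = 0.37300) or Ir-193 (q = 0.62700); the cluster is the binomial expansion (p + q)^5.
P(M) = 0.37300^5 = 0.007220
P(M+2) = 5 × 0.37300^4 × 0.62700^1 = 0.060684
P(M+4) = 10 × 0.37300^3 × 0.62700^2 = 0.204015
P(M+6) = 10 × 0.37300^2 × 0.62700^3 = 0.342942
P(M+8) = 5 × 0.37300^1 × 0.62700^4 = 0.288237
P(M+10) = 0.62700^5 = 0.096903
The M+6 peak is largest (0.342942); scaling to 100 gives 2.11 : 17.70 : 59.49 : 100.00 : 84.05 : 28.26.

2.11 : 17.70 : 59.49 : 100.00 : 84.05 : 28.26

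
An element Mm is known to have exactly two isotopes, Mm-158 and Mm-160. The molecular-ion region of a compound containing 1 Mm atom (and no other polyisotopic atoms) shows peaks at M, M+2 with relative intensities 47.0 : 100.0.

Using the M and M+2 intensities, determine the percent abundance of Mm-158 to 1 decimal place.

32.0%

Write p for the Mm-158 fraction. I(M+2)/I(M) = [C(1,1)·p^0·(1−p)] / p^1 = 1·(1−p)/p = 100.0/47.0 = 2.1277
(1−p)/p = 2.1277/1 = 2.1277  ⇒  p = 1/(1 + 2.1277) = 0.3197
Mm-158: 32.0%, Mm-160: 68.0%.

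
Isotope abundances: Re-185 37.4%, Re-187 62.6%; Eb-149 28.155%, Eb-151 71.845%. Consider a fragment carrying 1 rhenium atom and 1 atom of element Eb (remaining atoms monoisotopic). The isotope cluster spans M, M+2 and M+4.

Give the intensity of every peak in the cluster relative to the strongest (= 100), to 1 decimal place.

Rhenium pattern (n=1): 0.3740 : 0.6260
Element Eb pattern (n=1): 0.28155 : 0.71845
Convolve the two distributions (both contribute in 2-u steps):
  M: 0.3740×0.28155 = 0.105300
  M+2: 0.3740×0.71845 + 0.6260×0.28155 = 0.444951
  M+4: 0.6260×0.71845 = 0.449750
Scale to base peak (0.449750) = 100: 23.4 : 98.9 : 100.0

23.4 : 98.9 : 100.0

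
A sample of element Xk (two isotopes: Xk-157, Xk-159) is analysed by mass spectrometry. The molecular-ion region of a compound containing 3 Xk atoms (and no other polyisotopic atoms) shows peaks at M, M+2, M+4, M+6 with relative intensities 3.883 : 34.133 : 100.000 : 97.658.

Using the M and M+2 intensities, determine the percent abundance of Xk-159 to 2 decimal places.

Write p for the Xk-157 fraction. I(M+2)/I(M) = [C(3,1)·p^2·(1−p)] / p^3 = 3·(1−p)/p = 34.133/3.883 = 8.7904
(1−p)/p = 8.7904/3 = 2.9301  ⇒  p = 1/(1 + 2.9301) = 0.2544
Xk-157: 25.44%, Xk-159: 74.56%.

74.56%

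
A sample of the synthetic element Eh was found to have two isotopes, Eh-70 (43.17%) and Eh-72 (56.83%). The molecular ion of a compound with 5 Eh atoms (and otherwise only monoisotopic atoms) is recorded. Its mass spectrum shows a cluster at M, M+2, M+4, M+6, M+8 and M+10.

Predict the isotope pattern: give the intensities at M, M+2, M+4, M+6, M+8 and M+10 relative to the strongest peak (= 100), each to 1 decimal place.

4.4 : 28.9 : 76.0 : 100.0 : 65.8 : 17.3

Each Eh atom is independently Eh-70 (p = 0.4317) or Eh-72 (q = 0.5683); the cluster is the binomial expansion (p + q)^5.
P(M) = 0.4317^5 = 0.014994
P(M+2) = 5 × 0.4317^4 × 0.5683^1 = 0.098691
P(M+4) = 10 × 0.4317^3 × 0.5683^2 = 0.259837
P(M+6) = 10 × 0.4317^2 × 0.5683^3 = 0.342056
P(M+8) = 5 × 0.4317^1 × 0.5683^4 = 0.225145
P(M+10) = 0.5683^5 = 0.059277
The M+6 peak is largest (0.342056); scaling to 100 gives 4.4 : 28.9 : 76.0 : 100.0 : 65.8 : 17.3.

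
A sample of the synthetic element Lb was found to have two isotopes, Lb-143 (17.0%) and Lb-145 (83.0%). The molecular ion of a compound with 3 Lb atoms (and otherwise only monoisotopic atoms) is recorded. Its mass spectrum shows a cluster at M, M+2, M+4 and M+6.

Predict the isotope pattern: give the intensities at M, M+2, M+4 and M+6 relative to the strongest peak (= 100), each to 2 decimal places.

Each Lb atom is independently Lb-143 (p = 0.170) or Lb-145 (q = 0.830); the cluster is the binomial expansion (p + q)^3.
P(M) = 0.170^3 = 0.004913
P(M+2) = 3 × 0.170^2 × 0.830^1 = 0.071961
P(M+4) = 3 × 0.170^1 × 0.830^2 = 0.351339
P(M+6) = 0.830^3 = 0.571787
The M+6 peak is largest (0.571787); scaling to 100 gives 0.86 : 12.59 : 61.45 : 100.00.

0.86 : 12.59 : 61.45 : 100.00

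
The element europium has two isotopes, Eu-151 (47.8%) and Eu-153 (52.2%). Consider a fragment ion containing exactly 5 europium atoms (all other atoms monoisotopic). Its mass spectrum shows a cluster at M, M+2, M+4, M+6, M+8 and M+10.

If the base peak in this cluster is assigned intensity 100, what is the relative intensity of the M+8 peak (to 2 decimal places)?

54.60

Term probabilities: M 0.0250, M+2 0.1363, M+4 0.2976, M+6 0.3250, M+8 0.1775, M+10 0.0388. Base peak = M+6.
P(M+6) = C(5,3) × 0.478^2 × 0.522^3 = 10 × 0.228484 × 0.14223665 = 0.324988 (base)
P(M+8) = C(5,4) × 0.478^1 × 0.522^4 = 5 × 0.4780 × 0.07424753 = 0.177452
Relative intensity = 0.177452 / 0.324988 × 100 = 54.60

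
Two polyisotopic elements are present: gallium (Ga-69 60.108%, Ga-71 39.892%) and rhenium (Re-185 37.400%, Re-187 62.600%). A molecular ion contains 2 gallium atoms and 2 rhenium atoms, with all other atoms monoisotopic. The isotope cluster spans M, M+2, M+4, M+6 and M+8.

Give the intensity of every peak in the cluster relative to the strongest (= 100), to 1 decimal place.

Gallium pattern (n=2): 0.36129717 : 0.47956567 : 0.15913717
Rhenium pattern (n=2): 0.139876 : 0.468248 : 0.391876
Convolve the two distributions (both contribute in 2-u steps):
  M: 0.36129717×0.139876 = 0.050537
  M+2: 0.36129717×0.468248 + 0.47956567×0.139876 = 0.236256
  M+4: 0.36129717×0.391876 + 0.47956567×0.468248 + 0.15913717×0.139876 = 0.388399
  M+6: 0.47956567×0.391876 + 0.15913717×0.468248 = 0.262446
  M+8: 0.15913717×0.391876 = 0.062362
Scale to base peak (0.388399) = 100: 13.0 : 60.8 : 100.0 : 67.6 : 16.1

13.0 : 60.8 : 100.0 : 67.6 : 16.1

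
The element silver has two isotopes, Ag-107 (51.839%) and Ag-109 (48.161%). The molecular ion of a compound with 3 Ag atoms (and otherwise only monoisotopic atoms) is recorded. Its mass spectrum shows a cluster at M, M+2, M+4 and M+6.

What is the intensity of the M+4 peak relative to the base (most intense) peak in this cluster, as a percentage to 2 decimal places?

92.90%

(0.51839 + 0.48161)^3 gives M 0.1393, M+2 0.3883, M+4 0.3607, M+6 0.1117; the largest is M+2.
P(M+2) = C(3,1) × 0.51839^2 × 0.48161^1 = 3 × 0.26872819 × 0.48161 = 0.388267 (base)
P(M+4) = C(3,2) × 0.51839^1 × 0.48161^2 = 3 × 0.51839 × 0.23194819 = 0.360719
Relative intensity = 0.360719 / 0.388267 × 100 = 92.90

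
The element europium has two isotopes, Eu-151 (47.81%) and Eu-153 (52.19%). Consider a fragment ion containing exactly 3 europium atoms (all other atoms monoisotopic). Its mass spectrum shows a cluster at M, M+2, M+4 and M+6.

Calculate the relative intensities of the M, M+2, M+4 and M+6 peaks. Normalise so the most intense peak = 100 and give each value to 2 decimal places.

The 3 Eu atoms are independent, so intensities follow the terms of (0.4781 + 0.5219)^3.
P(M) = 0.4781^3 = 0.109284
P(M+2) = 3 × 0.4781^2 × 0.5219^1 = 0.357887
P(M+4) = 3 × 0.4781^1 × 0.5219^2 = 0.390674
P(M+6) = 0.5219^3 = 0.142155
The M+4 peak is largest (0.390674); scaling to 100 gives 27.97 : 91.61 : 100.00 : 36.39.

27.97 : 91.61 : 100.00 : 36.39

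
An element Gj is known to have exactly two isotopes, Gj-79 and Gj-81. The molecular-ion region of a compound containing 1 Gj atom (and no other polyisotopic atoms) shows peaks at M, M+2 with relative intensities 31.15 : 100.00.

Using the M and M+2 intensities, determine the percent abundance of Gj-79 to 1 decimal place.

23.8%

Let p = fractional abundance of Gj-79. I(M+2)/I(M) = [C(1,1)·p^0·(1−p)] / p^1 = 1·(1−p)/p = 100.00/31.15 = 3.2103
(1−p)/p = 3.2103/1 = 3.2103  ⇒  p = 1/(1 + 3.2103) = 0.2375
Gj-79: 23.8%, Gj-81: 76.2%.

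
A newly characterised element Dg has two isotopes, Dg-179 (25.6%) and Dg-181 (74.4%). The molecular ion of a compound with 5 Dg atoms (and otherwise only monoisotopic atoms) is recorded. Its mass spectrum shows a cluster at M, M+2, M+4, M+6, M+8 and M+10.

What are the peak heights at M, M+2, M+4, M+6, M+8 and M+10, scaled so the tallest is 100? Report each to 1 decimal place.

Expanding (0.256 + 0.744)^5:
P(M) = 0.256^5 = 0.001100
P(M+2) = 5 × 0.256^4 × 0.744^1 = 0.015977
P(M+4) = 10 × 0.256^3 × 0.744^2 = 0.092868
P(M+6) = 10 × 0.256^2 × 0.744^3 = 0.269897
P(M+8) = 5 × 0.256^1 × 0.744^4 = 0.392195
P(M+10) = 0.744^5 = 0.227963
The M+8 peak is largest (0.392195); scaling to 100 gives 0.3 : 4.1 : 23.7 : 68.8 : 100.0 : 58.1.

0.3 : 4.1 : 23.7 : 68.8 : 100.0 : 58.1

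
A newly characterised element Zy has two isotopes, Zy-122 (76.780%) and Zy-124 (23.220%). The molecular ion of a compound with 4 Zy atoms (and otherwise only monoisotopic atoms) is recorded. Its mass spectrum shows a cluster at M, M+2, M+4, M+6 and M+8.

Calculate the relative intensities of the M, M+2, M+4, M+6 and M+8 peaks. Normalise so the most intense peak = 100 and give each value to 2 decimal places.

The 4 Zy atoms are independent, so intensities follow the terms of (0.76780 + 0.23220)^4.
P(M) = 0.76780^4 = 0.347530
P(M+2) = 4 × 0.76780^3 × 0.23220^1 = 0.420404
P(M+4) = 6 × 0.76780^2 × 0.23220^2 = 0.190709
P(M+6) = 4 × 0.76780^1 × 0.23220^3 = 0.038450
P(M+8) = 0.23220^4 = 0.002907
The M+2 peak is largest (0.420404); scaling to 100 gives 82.67 : 100.00 : 45.36 : 9.15 : 0.69.

82.67 : 100.00 : 45.36 : 9.15 : 0.69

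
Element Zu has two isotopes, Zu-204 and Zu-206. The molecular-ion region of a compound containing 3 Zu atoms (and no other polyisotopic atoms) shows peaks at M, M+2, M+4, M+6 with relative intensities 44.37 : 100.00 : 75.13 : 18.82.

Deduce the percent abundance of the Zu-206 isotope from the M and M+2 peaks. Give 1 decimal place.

Let p = fractional abundance of Zu-204. I(M+2)/I(M) = [C(3,1)·p^2·(1−p)] / p^3 = 3·(1−p)/p = 100.00/44.37 = 2.2538
(1−p)/p = 2.2538/3 = 0.7513  ⇒  p = 1/(1 + 0.7513) = 0.5710
Zu-204: 57.1%, Zu-206: 42.9%.

42.9%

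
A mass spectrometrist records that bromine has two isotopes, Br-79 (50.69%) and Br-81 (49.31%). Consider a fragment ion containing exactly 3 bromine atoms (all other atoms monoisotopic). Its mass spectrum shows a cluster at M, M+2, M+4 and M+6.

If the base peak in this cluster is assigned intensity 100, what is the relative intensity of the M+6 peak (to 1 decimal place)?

Term probabilities: M 0.1302, M+2 0.3801, M+4 0.3698, M+6 0.1199. Base peak = M+2.
P(M+2) = C(3,1) × 0.5069^2 × 0.4931^1 = 3 × 0.25694761 × 0.4931 = 0.380103 (base)
P(M+6) = C(3,3) × 0.5069^0 × 0.4931^3 = 1 × 1.0000 × 0.11989609 = 0.119896
Relative intensity = 0.119896 / 0.380103 × 100 = 31.5

31.5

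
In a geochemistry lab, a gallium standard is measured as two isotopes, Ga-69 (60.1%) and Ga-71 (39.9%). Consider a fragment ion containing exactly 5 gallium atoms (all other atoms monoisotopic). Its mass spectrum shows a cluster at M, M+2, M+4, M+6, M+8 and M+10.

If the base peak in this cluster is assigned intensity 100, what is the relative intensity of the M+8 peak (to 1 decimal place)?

Binomial terms of (0.601 + 0.399)^5: M 0.0784, M+2 0.2603, M+4 0.3456, M+6 0.2294, M+8 0.0762, M+10 0.0101 → M+4 is the base peak.
P(M+4) = C(5,2) × 0.601^3 × 0.399^2 = 10 × 0.2170818 × 0.159201 = 0.345596 (base)
P(M+8) = C(5,4) × 0.601^1 × 0.399^4 = 5 × 0.6010 × 0.02534496 = 0.076162
Relative intensity = 0.076162 / 0.345596 × 100 = 22.0

22.0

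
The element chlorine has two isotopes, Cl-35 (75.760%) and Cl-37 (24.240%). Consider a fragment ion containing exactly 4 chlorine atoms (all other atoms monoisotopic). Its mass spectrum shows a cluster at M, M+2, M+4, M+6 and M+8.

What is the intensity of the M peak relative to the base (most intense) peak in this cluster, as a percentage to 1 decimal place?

(0.75760 + 0.24240)^4 gives M 0.3294, M+2 0.4216, M+4 0.2023, M+6 0.0432, M+8 0.0035; the largest is M+2.
P(M+2) = C(4,1) × 0.75760^3 × 0.24240^1 = 4 × 0.4348304 × 0.2424 = 0.421612 (base)
P(M) = C(4,0) × 0.75760^4 × 0.24240^0 = 1 × 0.32942751 × 1.0000 = 0.329428
Relative intensity = 0.329428 / 0.421612 × 100 = 78.1

78.1%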